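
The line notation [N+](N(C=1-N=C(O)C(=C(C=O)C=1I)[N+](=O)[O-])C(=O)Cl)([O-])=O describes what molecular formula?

C7H2ClIN4O7

Heavy atoms from the SMILES: 7 C, 1 Cl, 1 I, 4 N, 7 O.
Implicit hydrogens by atom environment:
  5 × C (aromatic): no H
  4 × O: no H
  2 × N (charge +1): no H
  2 × O (charge -1): no H
  1 × C: 1 H
  1 × C: no H
  1 × Cl: no H
  1 × I: no H
  1 × N (aromatic): no H
  1 × N: no H
  1 × O: 1 H
  Total hydrogens = 2.
Molecular formula: C7H2ClIN4O7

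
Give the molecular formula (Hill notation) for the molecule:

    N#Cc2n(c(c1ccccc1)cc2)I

C11H7IN2

Heavy atoms from the SMILES: 11 C, 1 I, 2 N.
Implicit hydrogens by atom environment:
  7 × C (aromatic): 1 H each → 7
  3 × C (aromatic): no H
  1 × C: no H
  1 × I: no H
  1 × N (aromatic): no H
  1 × N: no H
  Total hydrogens = 7.
Molecular formula: C11H7IN2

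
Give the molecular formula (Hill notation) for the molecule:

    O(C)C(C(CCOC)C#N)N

C7H14N2O2

Heavy atoms from the SMILES: 7 C, 2 N, 2 O.
Implicit hydrogens by atom environment:
  2 × C: 3 H each → 6
  2 × C: 2 H each → 4
  2 × C: 1 H each → 2
  2 × O: no H
  1 × C: no H
  1 × N: 2 H
  1 × N: no H
  Total hydrogens = 14.
Molecular formula: C7H14N2O2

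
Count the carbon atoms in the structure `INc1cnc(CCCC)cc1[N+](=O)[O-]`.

The symbol for carbon appears 9 times in the SMILES. Lowercase c denotes aromatic carbon and counts toward C.

9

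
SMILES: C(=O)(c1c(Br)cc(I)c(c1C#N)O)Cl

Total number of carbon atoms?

The symbol for carbon appears 8 times in the SMILES. Lowercase c denotes aromatic carbon and counts toward C.

8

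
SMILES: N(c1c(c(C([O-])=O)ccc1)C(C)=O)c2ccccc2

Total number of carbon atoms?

15

The symbol for carbon appears 15 times in the SMILES. Lowercase c denotes aromatic carbon and counts toward C.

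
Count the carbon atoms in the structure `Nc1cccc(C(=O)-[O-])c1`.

The symbol for carbon appears 7 times in the SMILES. Lowercase c denotes aromatic carbon and counts toward C.

7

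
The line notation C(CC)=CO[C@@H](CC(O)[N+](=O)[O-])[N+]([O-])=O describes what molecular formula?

Heavy atoms from the SMILES: 7 C, 2 N, 6 O.
Implicit hydrogens by atom environment:
  4 × C: 1 H each → 4
  3 × O: no H
  2 × C: 2 H each → 4
  2 × N (charge +1): no H
  2 × O (charge -1): no H
  1 × C: 3 H
  1 × O: 1 H
  Total hydrogens = 12.
Molecular formula: C7H12N2O6

C7H12N2O6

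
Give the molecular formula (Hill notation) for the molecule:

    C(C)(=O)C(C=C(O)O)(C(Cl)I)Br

C6H7BrClIO3

Heavy atoms from the SMILES: 1 Br, 6 C, 1 Cl, 1 I, 3 O.
Implicit hydrogens by atom environment:
  3 × C: no H
  2 × C: 1 H each → 2
  2 × O: 1 H each → 2
  1 × Br: no H
  1 × C: 3 H
  1 × Cl: no H
  1 × I: no H
  1 × O: no H
  Total hydrogens = 7.
Molecular formula: C6H7BrClIO3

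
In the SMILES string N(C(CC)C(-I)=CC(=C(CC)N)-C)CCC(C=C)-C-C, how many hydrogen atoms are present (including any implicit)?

Hydrogens are implicit in SMILES; fill each atom to its normal valence:
  6 × C: 2 H each → 12
  4 × C: 3 H each → 12
  4 × C: 1 H each → 4
  3 × C: no H
  1 × I: no H
  1 × N: 2 H
  1 × N: 1 H
  Total hydrogens = 31.

31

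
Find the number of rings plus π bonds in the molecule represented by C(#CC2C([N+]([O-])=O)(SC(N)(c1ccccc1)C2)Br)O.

Molecular formula from the SMILES: C12H11BrN2O3S.
DoU = (2C + 2 + N − H − X)/2 = (2·12 + 2 + 2 − 11 − 1)/2 = 16/2 = 8.
(Structurally: 2 ring(s) + 6 π bond(s) = 8.)

8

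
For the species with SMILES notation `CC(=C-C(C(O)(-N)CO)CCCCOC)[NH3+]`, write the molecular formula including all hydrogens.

Heavy atoms from the SMILES: 11 C, 2 N, 3 O.
Implicit hydrogens by atom environment:
  5 × C: 2 H each → 10
  2 × C: 3 H each → 6
  2 × C: 1 H each → 2
  2 × C: no H
  2 × O: 1 H each → 2
  1 × N (charge +1): 3 H
  1 × N: 2 H
  1 × O: no H
  Total hydrogens = 25.
Net charge +1.
Molecular formula: C11H25N2O3+

C11H25N2O3+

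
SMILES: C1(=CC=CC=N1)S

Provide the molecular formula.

Heavy atoms from the SMILES: 5 C, 1 N, 1 S.
Implicit hydrogens by atom environment:
  4 × C (aromatic): 1 H each → 4
  1 × C (aromatic): no H
  1 × N (aromatic): no H
  1 × S: 1 H
  Total hydrogens = 5.
Molecular formula: C5H5NS

C5H5NS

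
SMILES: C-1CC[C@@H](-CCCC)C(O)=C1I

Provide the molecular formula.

C10H17IO

Heavy atoms from the SMILES: 10 C, 1 I, 1 O.
Implicit hydrogens by atom environment:
  6 × C: 2 H each → 12
  2 × C: no H
  1 × C: 3 H
  1 × C: 1 H
  1 × I: no H
  1 × O: 1 H
  Total hydrogens = 17.
Molecular formula: C10H17IO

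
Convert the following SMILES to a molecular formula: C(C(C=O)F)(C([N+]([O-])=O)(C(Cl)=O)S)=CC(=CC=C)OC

Heavy atoms from the SMILES: 11 C, 1 Cl, 1 F, 1 N, 5 O, 1 S.
Implicit hydrogens by atom environment:
  5 × C: 1 H each → 5
  4 × C: no H
  4 × O: no H
  1 × C: 3 H
  1 × C: 2 H
  1 × Cl: no H
  1 × F: no H
  1 × N (charge +1): no H
  1 × O (charge -1): no H
  1 × S: 1 H
  Total hydrogens = 11.
Molecular formula: C11H11ClFNO5S

C11H11ClFNO5S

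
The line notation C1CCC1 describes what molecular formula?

Heavy atoms from the SMILES: 4 C.
Implicit hydrogens by atom environment:
  4 × C: 2 H each → 8
  Total hydrogens = 8.
Molecular formula: C4H8

C4H8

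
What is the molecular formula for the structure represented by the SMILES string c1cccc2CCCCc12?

Heavy atoms from the SMILES: 10 C.
Implicit hydrogens by atom environment:
  4 × C: 2 H each → 8
  4 × C (aromatic): 1 H each → 4
  2 × C (aromatic): no H
  Total hydrogens = 12.
Molecular formula: C10H12

C10H12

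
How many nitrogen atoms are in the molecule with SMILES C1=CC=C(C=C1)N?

The symbol for nitrogen appears 1 time in the SMILES.

1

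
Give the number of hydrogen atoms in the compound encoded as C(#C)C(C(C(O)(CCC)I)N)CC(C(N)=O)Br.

Hydrogens are implicit in SMILES; fill each atom to its normal valence:
  4 × C: 1 H each → 4
  3 × C: 2 H each → 6
  3 × C: no H
  2 × N: 2 H each → 4
  1 × Br: no H
  1 × C: 3 H
  1 × I: no H
  1 × O: 1 H
  1 × O: no H
  Total hydrogens = 18.

18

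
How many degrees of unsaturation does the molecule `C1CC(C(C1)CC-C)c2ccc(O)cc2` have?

5

Molecular formula from the SMILES: C14H20O.
DoU = (2C + 2 + N − H − X)/2 = (2·14 + 2 + 0 − 20 − 0)/2 = 10/2 = 5.
(Structurally: 2 ring(s) + 3 π bond(s) = 5.)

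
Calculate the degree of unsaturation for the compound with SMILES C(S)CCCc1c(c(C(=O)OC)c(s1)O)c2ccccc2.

8

Molecular formula from the SMILES: C16H18O3S2.
DoU = (2C + 2 + N − H − X)/2 = (2·16 + 2 + 0 − 18 − 0)/2 = 16/2 = 8.
(Structurally: 2 ring(s) + 6 π bond(s) = 8.)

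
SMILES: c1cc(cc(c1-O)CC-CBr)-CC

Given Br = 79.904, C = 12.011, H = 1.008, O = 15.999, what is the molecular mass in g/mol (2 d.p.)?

243.14

Molecular formula: C11H15BrO.
M = 1×79.904 + 11×12.011 + 15×1.008 + 1×15.999 = 243.14 g/mol.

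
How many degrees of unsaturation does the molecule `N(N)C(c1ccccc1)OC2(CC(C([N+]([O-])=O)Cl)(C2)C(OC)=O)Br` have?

7

Molecular formula from the SMILES: C14H17BrClN3O5.
DoU = (2C + 2 + N − H − X)/2 = (2·14 + 2 + 3 − 17 − 2)/2 = 14/2 = 7.
(Structurally: 2 ring(s) + 5 π bond(s) = 7.)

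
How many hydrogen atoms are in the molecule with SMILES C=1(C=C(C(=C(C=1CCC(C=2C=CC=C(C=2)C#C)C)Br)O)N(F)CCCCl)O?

Hydrogens are implicit in SMILES; fill each atom to its normal valence:
  7 × C (aromatic): no H
  5 × C: 2 H each → 10
  5 × C (aromatic): 1 H each → 5
  2 × C: 1 H each → 2
  2 × O: 1 H each → 2
  1 × Br: no H
  1 × C: 3 H
  1 × C: no H
  1 × Cl: no H
  1 × F: no H
  1 × N: no H
  Total hydrogens = 22.

22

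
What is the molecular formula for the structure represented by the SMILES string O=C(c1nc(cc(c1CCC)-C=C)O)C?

Heavy atoms from the SMILES: 12 C, 1 N, 2 O.
Implicit hydrogens by atom environment:
  4 × C (aromatic): no H
  3 × C: 2 H each → 6
  2 × C: 3 H each → 6
  1 × C (aromatic): 1 H
  1 × C: 1 H
  1 × C: no H
  1 × N (aromatic): no H
  1 × O: 1 H
  1 × O: no H
  Total hydrogens = 15.
Molecular formula: C12H15NO2

C12H15NO2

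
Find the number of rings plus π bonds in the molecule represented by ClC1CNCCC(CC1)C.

1

Molecular formula from the SMILES: C8H16ClN.
DoU = (2C + 2 + N − H − X)/2 = (2·8 + 2 + 1 − 16 − 1)/2 = 2/2 = 1.
(Structurally: 1 ring(s) + 0 π bond(s) = 1.)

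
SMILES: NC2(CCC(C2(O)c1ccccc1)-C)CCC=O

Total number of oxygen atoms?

2

The symbol for oxygen appears 2 times in the SMILES.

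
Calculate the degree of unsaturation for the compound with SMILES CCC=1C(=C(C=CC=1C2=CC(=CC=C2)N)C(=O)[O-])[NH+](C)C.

Molecular formula from the SMILES: C17H20N2O2.
DoU = (2C + 2 + N − H − X)/2 = (2·17 + 2 + 2 − 20 − 0)/2 = 18/2 = 9.
(Structurally: 2 ring(s) + 7 π bond(s) = 9.)

9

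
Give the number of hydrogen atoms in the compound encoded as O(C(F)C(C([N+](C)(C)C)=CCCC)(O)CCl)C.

Hydrogens are implicit in SMILES; fill each atom to its normal valence:
  5 × C: 3 H each → 15
  3 × C: 2 H each → 6
  2 × C: 1 H each → 2
  2 × C: no H
  1 × Cl: no H
  1 × F: no H
  1 × N (charge +1): no H
  1 × O: 1 H
  1 × O: no H
  Total hydrogens = 24.

24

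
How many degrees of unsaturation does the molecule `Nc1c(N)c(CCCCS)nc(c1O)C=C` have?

5

Molecular formula from the SMILES: C11H17N3OS.
DoU = (2C + 2 + N − H − X)/2 = (2·11 + 2 + 3 − 17 − 0)/2 = 10/2 = 5.
(Structurally: 1 ring(s) + 4 π bond(s) = 5.)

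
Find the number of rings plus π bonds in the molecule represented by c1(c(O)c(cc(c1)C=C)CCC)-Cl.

5

Molecular formula from the SMILES: C11H13ClO.
DoU = (2C + 2 + N − H − X)/2 = (2·11 + 2 + 0 − 13 − 1)/2 = 10/2 = 5.
(Structurally: 1 ring(s) + 4 π bond(s) = 5.)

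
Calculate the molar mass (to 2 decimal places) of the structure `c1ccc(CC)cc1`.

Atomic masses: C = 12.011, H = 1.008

106.17

Molecular formula: C8H10.
M = 8×12.011 + 10×1.008 = 106.17 g/mol.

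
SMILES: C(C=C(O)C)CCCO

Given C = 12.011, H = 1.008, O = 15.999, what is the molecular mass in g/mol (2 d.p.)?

130.19

Molecular formula: C7H14O2.
M = 7×12.011 + 14×1.008 + 2×15.999 = 130.19 g/mol.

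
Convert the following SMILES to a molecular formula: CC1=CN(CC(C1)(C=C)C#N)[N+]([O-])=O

Heavy atoms from the SMILES: 9 C, 3 N, 2 O.
Implicit hydrogens by atom environment:
  3 × C: 2 H each → 6
  3 × C: no H
  2 × C: 1 H each → 2
  2 × N: no H
  1 × C: 3 H
  1 × N (charge +1): no H
  1 × O: no H
  1 × O (charge -1): no H
  Total hydrogens = 11.
Molecular formula: C9H11N3O2

C9H11N3O2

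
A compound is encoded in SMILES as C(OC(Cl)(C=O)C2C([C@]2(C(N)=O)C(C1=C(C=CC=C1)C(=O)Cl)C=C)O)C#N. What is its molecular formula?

C18H16Cl2N2O5

Heavy atoms from the SMILES: 18 C, 2 Cl, 2 N, 5 O.
Implicit hydrogens by atom environment:
  5 × C: 1 H each → 5
  5 × C: no H
  4 × C (aromatic): 1 H each → 4
  4 × O: no H
  2 × C: 2 H each → 4
  2 × C (aromatic): no H
  2 × Cl: no H
  1 × N: 2 H
  1 × N: no H
  1 × O: 1 H
  Total hydrogens = 16.
Molecular formula: C18H16Cl2N2O5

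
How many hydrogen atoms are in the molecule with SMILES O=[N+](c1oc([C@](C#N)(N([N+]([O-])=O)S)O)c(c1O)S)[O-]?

4

Hydrogens are implicit in SMILES; fill each atom to its normal valence:
  4 × C (aromatic): no H
  2 × C: no H
  2 × N (charge +1): no H
  2 × N: no H
  2 × O: 1 H each → 2
  2 × O: no H
  2 × O (charge -1): no H
  2 × S: 1 H each → 2
  1 × O (aromatic): no H
  Total hydrogens = 4.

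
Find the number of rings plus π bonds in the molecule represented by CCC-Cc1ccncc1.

4

Molecular formula from the SMILES: C9H13N.
DoU = (2C + 2 + N − H − X)/2 = (2·9 + 2 + 1 − 13 − 0)/2 = 8/2 = 4.
(Structurally: 1 ring(s) + 3 π bond(s) = 4.)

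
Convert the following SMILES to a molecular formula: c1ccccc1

Heavy atoms from the SMILES: 6 C.
Implicit hydrogens by atom environment:
  6 × C (aromatic): 1 H each → 6
  Total hydrogens = 6.
Molecular formula: C6H6

C6H6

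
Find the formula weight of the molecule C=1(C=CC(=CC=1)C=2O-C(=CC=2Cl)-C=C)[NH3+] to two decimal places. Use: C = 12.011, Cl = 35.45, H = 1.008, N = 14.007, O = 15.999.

Molecular formula: C12H11ClNO+.
M = 12×12.011 + 1×35.45 + 11×1.008 + 1×14.007 + 1×15.999 = 220.68 g/mol.

220.68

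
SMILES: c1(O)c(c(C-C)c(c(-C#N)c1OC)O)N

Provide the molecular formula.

C10H12N2O3

Heavy atoms from the SMILES: 10 C, 2 N, 3 O.
Implicit hydrogens by atom environment:
  6 × C (aromatic): no H
  2 × C: 3 H each → 6
  2 × O: 1 H each → 2
  1 × C: 2 H
  1 × C: no H
  1 × N: 2 H
  1 × N: no H
  1 × O: no H
  Total hydrogens = 12.
Molecular formula: C10H12N2O3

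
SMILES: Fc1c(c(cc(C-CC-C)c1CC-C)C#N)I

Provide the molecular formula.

Heavy atoms from the SMILES: 14 C, 1 F, 1 I, 1 N.
Implicit hydrogens by atom environment:
  5 × C: 2 H each → 10
  5 × C (aromatic): no H
  2 × C: 3 H each → 6
  1 × C (aromatic): 1 H
  1 × C: no H
  1 × F: no H
  1 × I: no H
  1 × N: no H
  Total hydrogens = 17.
Molecular formula: C14H17FIN

C14H17FIN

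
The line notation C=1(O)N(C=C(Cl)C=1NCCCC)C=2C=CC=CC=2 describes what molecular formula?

C14H17ClN2O

Heavy atoms from the SMILES: 14 C, 1 Cl, 2 N, 1 O.
Implicit hydrogens by atom environment:
  6 × C (aromatic): 1 H each → 6
  4 × C (aromatic): no H
  3 × C: 2 H each → 6
  1 × C: 3 H
  1 × Cl: no H
  1 × N: 1 H
  1 × N (aromatic): no H
  1 × O: 1 H
  Total hydrogens = 17.
Molecular formula: C14H17ClN2O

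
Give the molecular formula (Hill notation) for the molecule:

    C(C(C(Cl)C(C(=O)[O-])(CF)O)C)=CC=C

Heavy atoms from the SMILES: 10 C, 1 Cl, 1 F, 3 O.
Implicit hydrogens by atom environment:
  5 × C: 1 H each → 5
  2 × C: 2 H each → 4
  2 × C: no H
  1 × C: 3 H
  1 × Cl: no H
  1 × F: no H
  1 × O: 1 H
  1 × O: no H
  1 × O (charge -1): no H
  Total hydrogens = 13.
Net charge -1.
Molecular formula: C10H13ClFO3-

C10H13ClFO3-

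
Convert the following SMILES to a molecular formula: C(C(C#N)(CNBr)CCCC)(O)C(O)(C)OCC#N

C12H20BrN3O3

Heavy atoms from the SMILES: 1 Br, 12 C, 3 N, 3 O.
Implicit hydrogens by atom environment:
  5 × C: 2 H each → 10
  4 × C: no H
  2 × C: 3 H each → 6
  2 × N: no H
  2 × O: 1 H each → 2
  1 × Br: no H
  1 × C: 1 H
  1 × N: 1 H
  1 × O: no H
  Total hydrogens = 20.
Molecular formula: C12H20BrN3O3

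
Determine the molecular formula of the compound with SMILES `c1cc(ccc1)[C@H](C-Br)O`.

C8H9BrO

Heavy atoms from the SMILES: 1 Br, 8 C, 1 O.
Implicit hydrogens by atom environment:
  5 × C (aromatic): 1 H each → 5
  1 × Br: no H
  1 × C: 2 H
  1 × C: 1 H
  1 × C (aromatic): no H
  1 × O: 1 H
  Total hydrogens = 9.
Molecular formula: C8H9BrO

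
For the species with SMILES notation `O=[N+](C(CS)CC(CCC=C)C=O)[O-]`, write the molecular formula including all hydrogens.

Heavy atoms from the SMILES: 9 C, 1 N, 3 O, 1 S.
Implicit hydrogens by atom environment:
  5 × C: 2 H each → 10
  4 × C: 1 H each → 4
  2 × O: no H
  1 × N (charge +1): no H
  1 × O (charge -1): no H
  1 × S: 1 H
  Total hydrogens = 15.
Molecular formula: C9H15NO3S

C9H15NO3S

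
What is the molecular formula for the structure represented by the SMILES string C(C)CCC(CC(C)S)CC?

Heavy atoms from the SMILES: 10 C, 1 S.
Implicit hydrogens by atom environment:
  5 × C: 2 H each → 10
  3 × C: 3 H each → 9
  2 × C: 1 H each → 2
  1 × S: 1 H
  Total hydrogens = 22.
Molecular formula: C10H22S

C10H22S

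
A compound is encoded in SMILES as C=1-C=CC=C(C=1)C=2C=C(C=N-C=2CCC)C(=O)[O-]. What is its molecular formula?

C15H14NO2-

Heavy atoms from the SMILES: 15 C, 1 N, 2 O.
Implicit hydrogens by atom environment:
  7 × C (aromatic): 1 H each → 7
  4 × C (aromatic): no H
  2 × C: 2 H each → 4
  1 × C: 3 H
  1 × C: no H
  1 × N (aromatic): no H
  1 × O: no H
  1 × O (charge -1): no H
  Total hydrogens = 14.
Net charge -1.
Molecular formula: C15H14NO2-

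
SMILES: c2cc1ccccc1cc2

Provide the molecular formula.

C10H8

Heavy atoms from the SMILES: 10 C.
Implicit hydrogens by atom environment:
  8 × C (aromatic): 1 H each → 8
  2 × C (aromatic): no H
  Total hydrogens = 8.
Molecular formula: C10H8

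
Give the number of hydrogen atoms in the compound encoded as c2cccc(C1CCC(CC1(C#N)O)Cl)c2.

14

Hydrogens are implicit in SMILES; fill each atom to its normal valence:
  5 × C (aromatic): 1 H each → 5
  3 × C: 2 H each → 6
  2 × C: 1 H each → 2
  2 × C: no H
  1 × C (aromatic): no H
  1 × Cl: no H
  1 × N: no H
  1 × O: 1 H
  Total hydrogens = 14.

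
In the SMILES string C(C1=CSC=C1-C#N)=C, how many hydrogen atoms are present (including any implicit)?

Hydrogens are implicit in SMILES; fill each atom to its normal valence:
  2 × C (aromatic): 1 H each → 2
  2 × C (aromatic): no H
  1 × C: 2 H
  1 × C: 1 H
  1 × C: no H
  1 × N: no H
  1 × S (aromatic): no H
  Total hydrogens = 5.

5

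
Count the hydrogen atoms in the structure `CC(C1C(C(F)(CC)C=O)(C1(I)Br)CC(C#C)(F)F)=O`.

13

Hydrogens are implicit in SMILES; fill each atom to its normal valence:
  6 × C: no H
  3 × C: 1 H each → 3
  3 × F: no H
  2 × C: 3 H each → 6
  2 × C: 2 H each → 4
  2 × O: no H
  1 × Br: no H
  1 × I: no H
  Total hydrogens = 13.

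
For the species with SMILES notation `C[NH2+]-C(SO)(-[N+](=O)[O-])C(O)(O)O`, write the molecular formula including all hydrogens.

Heavy atoms from the SMILES: 3 C, 2 N, 6 O, 1 S.
Implicit hydrogens by atom environment:
  4 × O: 1 H each → 4
  2 × C: no H
  1 × C: 3 H
  1 × N (charge +1): 2 H
  1 × N (charge +1): no H
  1 × O: no H
  1 × O (charge -1): no H
  1 × S: no H
  Total hydrogens = 9.
Net charge +1.
Molecular formula: C3H9N2O6S+

C3H9N2O6S+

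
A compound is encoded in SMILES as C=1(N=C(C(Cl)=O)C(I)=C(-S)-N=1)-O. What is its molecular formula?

Heavy atoms from the SMILES: 5 C, 1 Cl, 1 I, 2 N, 2 O, 1 S.
Implicit hydrogens by atom environment:
  4 × C (aromatic): no H
  2 × N (aromatic): no H
  1 × C: no H
  1 × Cl: no H
  1 × I: no H
  1 × O: 1 H
  1 × O: no H
  1 × S: 1 H
  Total hydrogens = 2.
Molecular formula: C5H2ClIN2O2S

C5H2ClIN2O2S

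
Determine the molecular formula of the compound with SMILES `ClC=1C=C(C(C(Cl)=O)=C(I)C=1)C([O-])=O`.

Heavy atoms from the SMILES: 8 C, 2 Cl, 1 I, 3 O.
Implicit hydrogens by atom environment:
  4 × C (aromatic): no H
  2 × C (aromatic): 1 H each → 2
  2 × C: no H
  2 × Cl: no H
  2 × O: no H
  1 × I: no H
  1 × O (charge -1): no H
  Total hydrogens = 2.
Net charge -1.
Molecular formula: C8H2Cl2IO3-

C8H2Cl2IO3-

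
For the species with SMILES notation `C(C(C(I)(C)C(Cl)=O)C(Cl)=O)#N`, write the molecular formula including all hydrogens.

C6H4Cl2INO2

Heavy atoms from the SMILES: 6 C, 2 Cl, 1 I, 1 N, 2 O.
Implicit hydrogens by atom environment:
  4 × C: no H
  2 × Cl: no H
  2 × O: no H
  1 × C: 3 H
  1 × C: 1 H
  1 × I: no H
  1 × N: no H
  Total hydrogens = 4.
Molecular formula: C6H4Cl2INO2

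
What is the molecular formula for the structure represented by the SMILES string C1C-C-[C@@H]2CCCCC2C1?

Heavy atoms from the SMILES: 10 C.
Implicit hydrogens by atom environment:
  8 × C: 2 H each → 16
  2 × C: 1 H each → 2
  Total hydrogens = 18.
Molecular formula: C10H18

C10H18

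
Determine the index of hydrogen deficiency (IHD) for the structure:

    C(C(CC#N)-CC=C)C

3

Molecular formula from the SMILES: C8H13N.
DoU = (2C + 2 + N − H − X)/2 = (2·8 + 2 + 1 − 13 − 0)/2 = 6/2 = 3.
(Structurally: 0 ring(s) + 3 π bond(s) = 3.)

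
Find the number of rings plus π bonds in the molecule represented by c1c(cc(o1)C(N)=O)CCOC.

4

Molecular formula from the SMILES: C8H11NO3.
DoU = (2C + 2 + N − H − X)/2 = (2·8 + 2 + 1 − 11 − 0)/2 = 8/2 = 4.
(Structurally: 1 ring(s) + 3 π bond(s) = 4.)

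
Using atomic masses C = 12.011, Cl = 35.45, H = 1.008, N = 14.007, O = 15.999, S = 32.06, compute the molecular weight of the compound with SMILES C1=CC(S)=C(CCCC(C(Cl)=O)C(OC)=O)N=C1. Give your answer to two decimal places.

287.76

Molecular formula: C12H14ClNO3S.
M = 12×12.011 + 1×35.45 + 14×1.008 + 1×14.007 + 3×15.999 + 1×32.06 = 287.76 g/mol.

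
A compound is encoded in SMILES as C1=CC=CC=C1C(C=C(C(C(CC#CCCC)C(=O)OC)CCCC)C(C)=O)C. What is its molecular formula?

Heavy atoms from the SMILES: 26 C, 3 O.
Implicit hydrogens by atom environment:
  6 × C: 2 H each → 12
  5 × C: 3 H each → 15
  5 × C (aromatic): 1 H each → 5
  5 × C: no H
  4 × C: 1 H each → 4
  3 × O: no H
  1 × C (aromatic): no H
  Total hydrogens = 36.
Molecular formula: C26H36O3

C26H36O3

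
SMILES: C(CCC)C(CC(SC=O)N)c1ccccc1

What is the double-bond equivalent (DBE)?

5

Molecular formula from the SMILES: C14H21NOS.
DoU = (2C + 2 + N − H − X)/2 = (2·14 + 2 + 1 − 21 − 0)/2 = 10/2 = 5.
(Structurally: 1 ring(s) + 4 π bond(s) = 5.)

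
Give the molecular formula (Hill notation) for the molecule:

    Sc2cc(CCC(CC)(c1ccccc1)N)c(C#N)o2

Heavy atoms from the SMILES: 16 C, 2 N, 1 O, 1 S.
Implicit hydrogens by atom environment:
  6 × C (aromatic): 1 H each → 6
  4 × C (aromatic): no H
  3 × C: 2 H each → 6
  2 × C: no H
  1 × C: 3 H
  1 × N: 2 H
  1 × N: no H
  1 × O (aromatic): no H
  1 × S: 1 H
  Total hydrogens = 18.
Molecular formula: C16H18N2OS

C16H18N2OS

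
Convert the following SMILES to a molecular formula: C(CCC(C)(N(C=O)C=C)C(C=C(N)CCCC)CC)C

C18H34N2O

Heavy atoms from the SMILES: 18 C, 2 N, 1 O.
Implicit hydrogens by atom environment:
  8 × C: 2 H each → 16
  4 × C: 3 H each → 12
  4 × C: 1 H each → 4
  2 × C: no H
  1 × N: 2 H
  1 × N: no H
  1 × O: no H
  Total hydrogens = 34.
Molecular formula: C18H34N2O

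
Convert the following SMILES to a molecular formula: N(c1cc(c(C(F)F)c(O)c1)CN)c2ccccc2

Heavy atoms from the SMILES: 14 C, 2 F, 2 N, 1 O.
Implicit hydrogens by atom environment:
  7 × C (aromatic): 1 H each → 7
  5 × C (aromatic): no H
  2 × F: no H
  1 × C: 2 H
  1 × C: 1 H
  1 × N: 2 H
  1 × N: 1 H
  1 × O: 1 H
  Total hydrogens = 14.
Molecular formula: C14H14F2N2O

C14H14F2N2O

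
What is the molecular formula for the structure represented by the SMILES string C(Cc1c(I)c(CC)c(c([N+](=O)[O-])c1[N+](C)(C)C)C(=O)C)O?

Heavy atoms from the SMILES: 15 C, 1 I, 2 N, 4 O.
Implicit hydrogens by atom environment:
  6 × C (aromatic): no H
  5 × C: 3 H each → 15
  3 × C: 2 H each → 6
  2 × N (charge +1): no H
  2 × O: no H
  1 × C: no H
  1 × I: no H
  1 × O: 1 H
  1 × O (charge -1): no H
  Total hydrogens = 22.
Net charge +1.
Molecular formula: C15H22IN2O4+

C15H22IN2O4+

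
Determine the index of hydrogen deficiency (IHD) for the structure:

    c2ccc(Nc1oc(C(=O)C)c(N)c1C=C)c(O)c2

Molecular formula from the SMILES: C14H14N2O3.
DoU = (2C + 2 + N − H − X)/2 = (2·14 + 2 + 2 − 14 − 0)/2 = 18/2 = 9.
(Structurally: 2 ring(s) + 7 π bond(s) = 9.)

9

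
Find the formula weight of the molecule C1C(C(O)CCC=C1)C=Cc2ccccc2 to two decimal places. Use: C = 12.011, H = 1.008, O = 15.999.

Molecular formula: C15H18O.
M = 15×12.011 + 18×1.008 + 1×15.999 = 214.31 g/mol.

214.31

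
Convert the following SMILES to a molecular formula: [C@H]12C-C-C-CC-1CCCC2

C10H18

Heavy atoms from the SMILES: 10 C.
Implicit hydrogens by atom environment:
  8 × C: 2 H each → 16
  2 × C: 1 H each → 2
  Total hydrogens = 18.
Molecular formula: C10H18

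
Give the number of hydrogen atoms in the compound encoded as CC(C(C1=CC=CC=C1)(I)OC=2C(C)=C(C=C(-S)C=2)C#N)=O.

14

Hydrogens are implicit in SMILES; fill each atom to its normal valence:
  7 × C (aromatic): 1 H each → 7
  5 × C (aromatic): no H
  3 × C: no H
  2 × C: 3 H each → 6
  2 × O: no H
  1 × I: no H
  1 × N: no H
  1 × S: 1 H
  Total hydrogens = 14.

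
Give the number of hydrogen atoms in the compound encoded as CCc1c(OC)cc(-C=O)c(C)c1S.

14

Hydrogens are implicit in SMILES; fill each atom to its normal valence:
  5 × C (aromatic): no H
  3 × C: 3 H each → 9
  2 × O: no H
  1 × C: 2 H
  1 × C (aromatic): 1 H
  1 × C: 1 H
  1 × S: 1 H
  Total hydrogens = 14.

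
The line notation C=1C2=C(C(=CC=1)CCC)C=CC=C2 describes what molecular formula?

C13H14

Heavy atoms from the SMILES: 13 C.
Implicit hydrogens by atom environment:
  7 × C (aromatic): 1 H each → 7
  3 × C (aromatic): no H
  2 × C: 2 H each → 4
  1 × C: 3 H
  Total hydrogens = 14.
Molecular formula: C13H14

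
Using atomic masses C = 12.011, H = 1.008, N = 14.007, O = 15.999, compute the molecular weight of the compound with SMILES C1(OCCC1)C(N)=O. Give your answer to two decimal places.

Molecular formula: C5H9NO2.
M = 5×12.011 + 9×1.008 + 1×14.007 + 2×15.999 = 115.13 g/mol.

115.13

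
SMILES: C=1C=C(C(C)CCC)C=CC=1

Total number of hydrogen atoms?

16

Hydrogens are implicit in SMILES; fill each atom to its normal valence:
  5 × C (aromatic): 1 H each → 5
  2 × C: 3 H each → 6
  2 × C: 2 H each → 4
  1 × C: 1 H
  1 × C (aromatic): no H
  Total hydrogens = 16.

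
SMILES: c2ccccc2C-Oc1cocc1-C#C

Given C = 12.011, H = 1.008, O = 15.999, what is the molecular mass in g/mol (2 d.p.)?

Molecular formula: C13H10O2.
M = 13×12.011 + 10×1.008 + 2×15.999 = 198.22 g/mol.

198.22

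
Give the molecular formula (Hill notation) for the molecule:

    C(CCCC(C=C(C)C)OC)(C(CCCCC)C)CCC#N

Heavy atoms from the SMILES: 20 C, 1 N, 1 O.
Implicit hydrogens by atom environment:
  9 × C: 2 H each → 18
  5 × C: 3 H each → 15
  4 × C: 1 H each → 4
  2 × C: no H
  1 × N: no H
  1 × O: no H
  Total hydrogens = 37.
Molecular formula: C20H37NO

C20H37NO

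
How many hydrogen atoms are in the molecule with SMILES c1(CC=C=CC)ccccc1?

Hydrogens are implicit in SMILES; fill each atom to its normal valence:
  5 × C (aromatic): 1 H each → 5
  2 × C: 1 H each → 2
  1 × C: 3 H
  1 × C: 2 H
  1 × C: no H
  1 × C (aromatic): no H
  Total hydrogens = 12.

12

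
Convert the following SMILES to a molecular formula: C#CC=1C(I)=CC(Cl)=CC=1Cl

Heavy atoms from the SMILES: 8 C, 2 Cl, 1 I.
Implicit hydrogens by atom environment:
  4 × C (aromatic): no H
  2 × C (aromatic): 1 H each → 2
  2 × Cl: no H
  1 × C: 1 H
  1 × C: no H
  1 × I: no H
  Total hydrogens = 3.
Molecular formula: C8H3Cl2I

C8H3Cl2I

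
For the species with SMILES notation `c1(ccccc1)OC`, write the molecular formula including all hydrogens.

Heavy atoms from the SMILES: 7 C, 1 O.
Implicit hydrogens by atom environment:
  5 × C (aromatic): 1 H each → 5
  1 × C: 3 H
  1 × C (aromatic): no H
  1 × O: no H
  Total hydrogens = 8.
Molecular formula: C7H8O

C7H8O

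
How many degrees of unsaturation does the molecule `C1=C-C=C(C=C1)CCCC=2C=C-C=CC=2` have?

Molecular formula from the SMILES: C15H16.
DoU = (2C + 2 + N − H − X)/2 = (2·15 + 2 + 0 − 16 − 0)/2 = 16/2 = 8.
(Structurally: 2 ring(s) + 6 π bond(s) = 8.)

8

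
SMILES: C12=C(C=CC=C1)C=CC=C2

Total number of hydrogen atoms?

Hydrogens are implicit in SMILES; fill each atom to its normal valence:
  8 × C (aromatic): 1 H each → 8
  2 × C (aromatic): no H
  Total hydrogens = 8.

8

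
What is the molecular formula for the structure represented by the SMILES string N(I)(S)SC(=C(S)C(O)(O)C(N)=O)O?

C4H7IN2O4S3

Heavy atoms from the SMILES: 4 C, 1 I, 2 N, 4 O, 3 S.
Implicit hydrogens by atom environment:
  4 × C: no H
  3 × O: 1 H each → 3
  2 × S: 1 H each → 2
  1 × I: no H
  1 × N: 2 H
  1 × N: no H
  1 × O: no H
  1 × S: no H
  Total hydrogens = 7.
Molecular formula: C4H7IN2O4S3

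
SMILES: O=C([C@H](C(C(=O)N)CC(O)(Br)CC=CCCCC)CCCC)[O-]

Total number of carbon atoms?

17

The symbol for carbon appears 17 times in the SMILES.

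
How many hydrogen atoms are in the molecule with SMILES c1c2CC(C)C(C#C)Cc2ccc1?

14

Hydrogens are implicit in SMILES; fill each atom to its normal valence:
  4 × C (aromatic): 1 H each → 4
  3 × C: 1 H each → 3
  2 × C: 2 H each → 4
  2 × C (aromatic): no H
  1 × C: 3 H
  1 × C: no H
  Total hydrogens = 14.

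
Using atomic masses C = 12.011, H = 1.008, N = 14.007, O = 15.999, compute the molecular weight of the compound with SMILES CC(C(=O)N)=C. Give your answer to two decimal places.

Molecular formula: C4H7NO.
M = 4×12.011 + 7×1.008 + 1×14.007 + 1×15.999 = 85.11 g/mol.

85.11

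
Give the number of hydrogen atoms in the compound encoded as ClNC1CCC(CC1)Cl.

11

Hydrogens are implicit in SMILES; fill each atom to its normal valence:
  4 × C: 2 H each → 8
  2 × C: 1 H each → 2
  2 × Cl: no H
  1 × N: 1 H
  Total hydrogens = 11.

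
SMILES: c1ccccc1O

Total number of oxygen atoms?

The symbol for oxygen appears 1 time in the SMILES.

1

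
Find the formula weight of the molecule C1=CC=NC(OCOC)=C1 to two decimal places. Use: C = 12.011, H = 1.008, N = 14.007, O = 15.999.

139.15

Molecular formula: C7H9NO2.
M = 7×12.011 + 9×1.008 + 1×14.007 + 2×15.999 = 139.15 g/mol.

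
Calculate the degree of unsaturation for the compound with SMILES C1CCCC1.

1

Molecular formula from the SMILES: C5H10.
DoU = (2C + 2 + N − H − X)/2 = (2·5 + 2 + 0 − 10 − 0)/2 = 2/2 = 1.
(Structurally: 1 ring(s) + 0 π bond(s) = 1.)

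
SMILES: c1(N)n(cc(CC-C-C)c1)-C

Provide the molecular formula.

C9H16N2

Heavy atoms from the SMILES: 9 C, 2 N.
Implicit hydrogens by atom environment:
  3 × C: 2 H each → 6
  2 × C: 3 H each → 6
  2 × C (aromatic): 1 H each → 2
  2 × C (aromatic): no H
  1 × N: 2 H
  1 × N (aromatic): no H
  Total hydrogens = 16.
Molecular formula: C9H16N2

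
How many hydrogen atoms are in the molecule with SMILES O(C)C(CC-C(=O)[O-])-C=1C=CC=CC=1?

Hydrogens are implicit in SMILES; fill each atom to its normal valence:
  5 × C (aromatic): 1 H each → 5
  2 × C: 2 H each → 4
  2 × O: no H
  1 × C: 3 H
  1 × C: 1 H
  1 × C (aromatic): no H
  1 × C: no H
  1 × O (charge -1): no H
  Total hydrogens = 13.

13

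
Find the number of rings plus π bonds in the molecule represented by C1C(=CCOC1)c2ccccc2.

Molecular formula from the SMILES: C11H12O.
DoU = (2C + 2 + N − H − X)/2 = (2·11 + 2 + 0 − 12 − 0)/2 = 12/2 = 6.
(Structurally: 2 ring(s) + 4 π bond(s) = 6.)

6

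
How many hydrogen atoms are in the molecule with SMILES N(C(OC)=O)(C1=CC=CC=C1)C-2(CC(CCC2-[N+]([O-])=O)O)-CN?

Hydrogens are implicit in SMILES; fill each atom to its normal valence:
  5 × C (aromatic): 1 H each → 5
  4 × C: 2 H each → 8
  3 × O: no H
  2 × C: 1 H each → 2
  2 × C: no H
  1 × C: 3 H
  1 × C (aromatic): no H
  1 × N: 2 H
  1 × N: no H
  1 × N (charge +1): no H
  1 × O: 1 H
  1 × O (charge -1): no H
  Total hydrogens = 21.

21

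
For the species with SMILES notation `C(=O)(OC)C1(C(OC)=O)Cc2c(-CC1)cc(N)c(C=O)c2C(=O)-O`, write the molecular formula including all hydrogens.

Heavy atoms from the SMILES: 16 C, 1 N, 7 O.
Implicit hydrogens by atom environment:
  6 × O: no H
  5 × C (aromatic): no H
  4 × C: no H
  3 × C: 2 H each → 6
  2 × C: 3 H each → 6
  1 × C (aromatic): 1 H
  1 × C: 1 H
  1 × N: 2 H
  1 × O: 1 H
  Total hydrogens = 17.
Molecular formula: C16H17NO7

C16H17NO7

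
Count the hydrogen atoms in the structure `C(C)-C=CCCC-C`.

Hydrogens are implicit in SMILES; fill each atom to its normal valence:
  4 × C: 2 H each → 8
  2 × C: 3 H each → 6
  2 × C: 1 H each → 2
  Total hydrogens = 16.

16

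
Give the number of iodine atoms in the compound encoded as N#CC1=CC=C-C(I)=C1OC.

The symbol for iodine appears 1 time in the SMILES.

1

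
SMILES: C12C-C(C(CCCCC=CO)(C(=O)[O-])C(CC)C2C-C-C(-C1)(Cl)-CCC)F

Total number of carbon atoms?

22

The symbol for carbon appears 22 times in the SMILES. (Cl is a single chlorine, not C + l.)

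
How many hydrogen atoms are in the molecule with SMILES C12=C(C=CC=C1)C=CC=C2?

8

Hydrogens are implicit in SMILES; fill each atom to its normal valence:
  8 × C (aromatic): 1 H each → 8
  2 × C (aromatic): no H
  Total hydrogens = 8.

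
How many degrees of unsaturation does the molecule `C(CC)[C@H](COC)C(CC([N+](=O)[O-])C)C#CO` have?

Molecular formula from the SMILES: C12H21NO4.
DoU = (2C + 2 + N − H − X)/2 = (2·12 + 2 + 1 − 21 − 0)/2 = 6/2 = 3.
(Structurally: 0 ring(s) + 3 π bond(s) = 3.)

3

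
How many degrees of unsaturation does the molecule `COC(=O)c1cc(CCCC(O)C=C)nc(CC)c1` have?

6

Molecular formula from the SMILES: C15H21NO3.
DoU = (2C + 2 + N − H − X)/2 = (2·15 + 2 + 1 − 21 − 0)/2 = 12/2 = 6.
(Structurally: 1 ring(s) + 5 π bond(s) = 6.)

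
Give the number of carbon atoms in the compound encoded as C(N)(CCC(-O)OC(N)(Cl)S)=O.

5

The symbol for carbon appears 5 times in the SMILES. (Cl is a single chlorine, not C + l.)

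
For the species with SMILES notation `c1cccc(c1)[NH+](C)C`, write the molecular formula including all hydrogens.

C8H12N+

Heavy atoms from the SMILES: 8 C, 1 N.
Implicit hydrogens by atom environment:
  5 × C (aromatic): 1 H each → 5
  2 × C: 3 H each → 6
  1 × C (aromatic): no H
  1 × N (charge +1): 1 H
  Total hydrogens = 12.
Net charge +1.
Molecular formula: C8H12N+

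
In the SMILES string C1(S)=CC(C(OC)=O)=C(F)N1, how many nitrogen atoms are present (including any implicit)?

The symbol for nitrogen appears 1 time in the SMILES.

1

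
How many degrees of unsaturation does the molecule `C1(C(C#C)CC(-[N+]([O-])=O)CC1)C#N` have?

6

Molecular formula from the SMILES: C9H10N2O2.
DoU = (2C + 2 + N − H − X)/2 = (2·9 + 2 + 2 − 10 − 0)/2 = 12/2 = 6.
(Structurally: 1 ring(s) + 5 π bond(s) = 6.)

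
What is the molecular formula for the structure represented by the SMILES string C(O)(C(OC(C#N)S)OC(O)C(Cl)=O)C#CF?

Heavy atoms from the SMILES: 8 C, 1 Cl, 1 F, 1 N, 5 O, 1 S.
Implicit hydrogens by atom environment:
  4 × C: 1 H each → 4
  4 × C: no H
  3 × O: no H
  2 × O: 1 H each → 2
  1 × Cl: no H
  1 × F: no H
  1 × N: no H
  1 × S: 1 H
  Total hydrogens = 7.
Molecular formula: C8H7ClFNO5S

C8H7ClFNO5S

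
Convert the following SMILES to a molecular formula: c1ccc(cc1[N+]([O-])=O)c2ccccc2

Heavy atoms from the SMILES: 12 C, 1 N, 2 O.
Implicit hydrogens by atom environment:
  9 × C (aromatic): 1 H each → 9
  3 × C (aromatic): no H
  1 × N (charge +1): no H
  1 × O: no H
  1 × O (charge -1): no H
  Total hydrogens = 9.
Molecular formula: C12H9NO2

C12H9NO2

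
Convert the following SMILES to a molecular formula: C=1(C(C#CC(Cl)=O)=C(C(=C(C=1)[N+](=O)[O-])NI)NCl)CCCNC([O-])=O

Heavy atoms from the SMILES: 13 C, 2 Cl, 1 I, 4 N, 5 O.
Implicit hydrogens by atom environment:
  5 × C (aromatic): no H
  4 × C: no H
  3 × C: 2 H each → 6
  3 × N: 1 H each → 3
  3 × O: no H
  2 × Cl: no H
  2 × O (charge -1): no H
  1 × C (aromatic): 1 H
  1 × I: no H
  1 × N (charge +1): no H
  Total hydrogens = 10.
Net charge -1.
Molecular formula: C13H10Cl2IN4O5-

C13H10Cl2IN4O5-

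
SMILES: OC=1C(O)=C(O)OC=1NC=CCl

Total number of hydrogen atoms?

Hydrogens are implicit in SMILES; fill each atom to its normal valence:
  4 × C (aromatic): no H
  3 × O: 1 H each → 3
  2 × C: 1 H each → 2
  1 × Cl: no H
  1 × N: 1 H
  1 × O (aromatic): no H
  Total hydrogens = 6.

6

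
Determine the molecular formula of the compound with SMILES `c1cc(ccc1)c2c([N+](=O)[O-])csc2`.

C10H7NO2S

Heavy atoms from the SMILES: 10 C, 1 N, 2 O, 1 S.
Implicit hydrogens by atom environment:
  7 × C (aromatic): 1 H each → 7
  3 × C (aromatic): no H
  1 × N (charge +1): no H
  1 × O: no H
  1 × O (charge -1): no H
  1 × S (aromatic): no H
  Total hydrogens = 7.
Molecular formula: C10H7NO2S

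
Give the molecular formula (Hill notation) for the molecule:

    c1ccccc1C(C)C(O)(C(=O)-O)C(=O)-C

C12H14O4

Heavy atoms from the SMILES: 12 C, 4 O.
Implicit hydrogens by atom environment:
  5 × C (aromatic): 1 H each → 5
  3 × C: no H
  2 × C: 3 H each → 6
  2 × O: 1 H each → 2
  2 × O: no H
  1 × C: 1 H
  1 × C (aromatic): no H
  Total hydrogens = 14.
Molecular formula: C12H14O4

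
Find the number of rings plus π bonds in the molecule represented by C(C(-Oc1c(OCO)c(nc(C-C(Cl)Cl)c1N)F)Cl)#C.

6

Molecular formula from the SMILES: C11H10Cl3FN2O3.
DoU = (2C + 2 + N − H − X)/2 = (2·11 + 2 + 2 − 10 − 4)/2 = 12/2 = 6.
(Structurally: 1 ring(s) + 5 π bond(s) = 6.)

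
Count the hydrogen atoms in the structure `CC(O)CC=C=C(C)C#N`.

11

Hydrogens are implicit in SMILES; fill each atom to its normal valence:
  3 × C: no H
  2 × C: 3 H each → 6
  2 × C: 1 H each → 2
  1 × C: 2 H
  1 × N: no H
  1 × O: 1 H
  Total hydrogens = 11.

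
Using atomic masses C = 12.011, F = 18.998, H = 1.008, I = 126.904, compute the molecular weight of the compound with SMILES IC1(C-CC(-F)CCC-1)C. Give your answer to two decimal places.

256.10

Molecular formula: C8H14FI.
M = 8×12.011 + 1×18.998 + 14×1.008 + 1×126.904 = 256.10 g/mol.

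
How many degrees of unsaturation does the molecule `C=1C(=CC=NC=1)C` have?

4

Molecular formula from the SMILES: C6H7N.
DoU = (2C + 2 + N − H − X)/2 = (2·6 + 2 + 1 − 7 − 0)/2 = 8/2 = 4.
(Structurally: 1 ring(s) + 3 π bond(s) = 4.)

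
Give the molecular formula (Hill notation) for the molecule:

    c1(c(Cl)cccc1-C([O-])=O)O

Heavy atoms from the SMILES: 7 C, 1 Cl, 3 O.
Implicit hydrogens by atom environment:
  3 × C (aromatic): 1 H each → 3
  3 × C (aromatic): no H
  1 × C: no H
  1 × Cl: no H
  1 × O: 1 H
  1 × O: no H
  1 × O (charge -1): no H
  Total hydrogens = 4.
Net charge -1.
Molecular formula: C7H4ClO3-

C7H4ClO3-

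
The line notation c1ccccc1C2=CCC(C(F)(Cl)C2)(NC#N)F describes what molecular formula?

Heavy atoms from the SMILES: 13 C, 1 Cl, 2 F, 2 N.
Implicit hydrogens by atom environment:
  5 × C (aromatic): 1 H each → 5
  4 × C: no H
  2 × C: 2 H each → 4
  2 × F: no H
  1 × C: 1 H
  1 × C (aromatic): no H
  1 × Cl: no H
  1 × N: 1 H
  1 × N: no H
  Total hydrogens = 11.
Molecular formula: C13H11ClF2N2

C13H11ClF2N2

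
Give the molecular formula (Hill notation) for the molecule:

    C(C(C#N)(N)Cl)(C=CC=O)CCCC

C10H15ClN2O

Heavy atoms from the SMILES: 10 C, 1 Cl, 2 N, 1 O.
Implicit hydrogens by atom environment:
  4 × C: 1 H each → 4
  3 × C: 2 H each → 6
  2 × C: no H
  1 × C: 3 H
  1 × Cl: no H
  1 × N: 2 H
  1 × N: no H
  1 × O: no H
  Total hydrogens = 15.
Molecular formula: C10H15ClN2O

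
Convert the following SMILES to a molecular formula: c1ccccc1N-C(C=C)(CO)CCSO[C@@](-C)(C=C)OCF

C17H24FNO3S

Heavy atoms from the SMILES: 17 C, 1 F, 1 N, 3 O, 1 S.
Implicit hydrogens by atom environment:
  6 × C: 2 H each → 12
  5 × C (aromatic): 1 H each → 5
  2 × C: 1 H each → 2
  2 × C: no H
  2 × O: no H
  1 × C: 3 H
  1 × C (aromatic): no H
  1 × F: no H
  1 × N: 1 H
  1 × O: 1 H
  1 × S: no H
  Total hydrogens = 24.
Molecular formula: C17H24FNO3S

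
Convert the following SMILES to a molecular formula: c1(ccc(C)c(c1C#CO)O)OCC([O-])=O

Heavy atoms from the SMILES: 11 C, 5 O.
Implicit hydrogens by atom environment:
  4 × C (aromatic): no H
  3 × C: no H
  2 × C (aromatic): 1 H each → 2
  2 × O: 1 H each → 2
  2 × O: no H
  1 × C: 3 H
  1 × C: 2 H
  1 × O (charge -1): no H
  Total hydrogens = 9.
Net charge -1.
Molecular formula: C11H9O5-

C11H9O5-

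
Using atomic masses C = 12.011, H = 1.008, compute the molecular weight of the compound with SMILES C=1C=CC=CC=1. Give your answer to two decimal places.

Molecular formula: C6H6.
M = 6×12.011 + 6×1.008 = 78.11 g/mol.

78.11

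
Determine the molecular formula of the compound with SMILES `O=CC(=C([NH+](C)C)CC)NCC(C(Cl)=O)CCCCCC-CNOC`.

Heavy atoms from the SMILES: 18 C, 1 Cl, 3 N, 3 O.
Implicit hydrogens by atom environment:
  9 × C: 2 H each → 18
  4 × C: 3 H each → 12
  3 × C: no H
  3 × O: no H
  2 × C: 1 H each → 2
  2 × N: 1 H each → 2
  1 × Cl: no H
  1 × N (charge +1): 1 H
  Total hydrogens = 35.
Net charge +1.
Molecular formula: C18H35ClN3O3+

C18H35ClN3O3+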